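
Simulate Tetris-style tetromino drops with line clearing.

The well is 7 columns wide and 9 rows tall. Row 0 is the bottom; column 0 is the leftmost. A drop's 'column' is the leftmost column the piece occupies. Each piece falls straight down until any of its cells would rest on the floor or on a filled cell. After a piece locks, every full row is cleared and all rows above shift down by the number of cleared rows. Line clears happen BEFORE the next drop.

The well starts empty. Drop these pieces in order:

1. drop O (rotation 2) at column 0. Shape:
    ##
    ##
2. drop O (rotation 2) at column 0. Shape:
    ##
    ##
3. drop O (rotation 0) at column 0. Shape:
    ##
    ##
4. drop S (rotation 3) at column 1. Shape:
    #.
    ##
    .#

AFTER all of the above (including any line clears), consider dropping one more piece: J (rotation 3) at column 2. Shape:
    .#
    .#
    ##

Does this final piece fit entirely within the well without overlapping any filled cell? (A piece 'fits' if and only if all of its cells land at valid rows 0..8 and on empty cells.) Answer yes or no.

Drop 1: O rot2 at col 0 lands with bottom-row=0; cleared 0 line(s) (total 0); column heights now [2 2 0 0 0 0 0], max=2
Drop 2: O rot2 at col 0 lands with bottom-row=2; cleared 0 line(s) (total 0); column heights now [4 4 0 0 0 0 0], max=4
Drop 3: O rot0 at col 0 lands with bottom-row=4; cleared 0 line(s) (total 0); column heights now [6 6 0 0 0 0 0], max=6
Drop 4: S rot3 at col 1 lands with bottom-row=5; cleared 0 line(s) (total 0); column heights now [6 8 7 0 0 0 0], max=8
Test piece J rot3 at col 2 (width 2): heights before test = [6 8 7 0 0 0 0]; fits = False

Answer: no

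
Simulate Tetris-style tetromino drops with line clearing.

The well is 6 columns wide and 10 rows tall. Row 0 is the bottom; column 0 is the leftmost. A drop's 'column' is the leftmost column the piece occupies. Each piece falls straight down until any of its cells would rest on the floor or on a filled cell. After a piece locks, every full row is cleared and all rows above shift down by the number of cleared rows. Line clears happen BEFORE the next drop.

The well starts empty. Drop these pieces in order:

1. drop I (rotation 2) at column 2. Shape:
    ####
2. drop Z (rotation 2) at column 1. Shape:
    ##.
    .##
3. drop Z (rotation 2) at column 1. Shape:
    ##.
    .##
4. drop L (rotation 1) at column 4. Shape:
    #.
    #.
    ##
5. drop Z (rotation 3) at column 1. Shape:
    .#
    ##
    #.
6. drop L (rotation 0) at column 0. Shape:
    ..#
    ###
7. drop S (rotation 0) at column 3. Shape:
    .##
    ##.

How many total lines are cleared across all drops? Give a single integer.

Drop 1: I rot2 at col 2 lands with bottom-row=0; cleared 0 line(s) (total 0); column heights now [0 0 1 1 1 1], max=1
Drop 2: Z rot2 at col 1 lands with bottom-row=1; cleared 0 line(s) (total 0); column heights now [0 3 3 2 1 1], max=3
Drop 3: Z rot2 at col 1 lands with bottom-row=3; cleared 0 line(s) (total 0); column heights now [0 5 5 4 1 1], max=5
Drop 4: L rot1 at col 4 lands with bottom-row=1; cleared 0 line(s) (total 0); column heights now [0 5 5 4 4 2], max=5
Drop 5: Z rot3 at col 1 lands with bottom-row=5; cleared 0 line(s) (total 0); column heights now [0 7 8 4 4 2], max=8
Drop 6: L rot0 at col 0 lands with bottom-row=8; cleared 0 line(s) (total 0); column heights now [9 9 10 4 4 2], max=10
Drop 7: S rot0 at col 3 lands with bottom-row=4; cleared 0 line(s) (total 0); column heights now [9 9 10 5 6 6], max=10

Answer: 0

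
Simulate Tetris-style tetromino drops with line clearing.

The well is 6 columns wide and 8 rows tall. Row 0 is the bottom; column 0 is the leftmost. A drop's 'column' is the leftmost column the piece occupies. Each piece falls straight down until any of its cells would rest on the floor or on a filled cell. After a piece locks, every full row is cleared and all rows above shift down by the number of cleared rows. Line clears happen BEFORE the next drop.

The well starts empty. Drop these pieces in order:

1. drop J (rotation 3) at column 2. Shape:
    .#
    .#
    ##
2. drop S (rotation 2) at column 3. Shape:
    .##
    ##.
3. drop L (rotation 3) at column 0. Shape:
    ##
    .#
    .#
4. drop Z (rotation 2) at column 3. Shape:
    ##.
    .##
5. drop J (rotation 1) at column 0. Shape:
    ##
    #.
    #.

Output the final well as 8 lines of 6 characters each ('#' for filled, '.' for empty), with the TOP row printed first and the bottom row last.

Answer: ......
...##.
##..##
#...##
#..##.
##.#..
.#.#..
.###..

Derivation:
Drop 1: J rot3 at col 2 lands with bottom-row=0; cleared 0 line(s) (total 0); column heights now [0 0 1 3 0 0], max=3
Drop 2: S rot2 at col 3 lands with bottom-row=3; cleared 0 line(s) (total 0); column heights now [0 0 1 4 5 5], max=5
Drop 3: L rot3 at col 0 lands with bottom-row=0; cleared 0 line(s) (total 0); column heights now [3 3 1 4 5 5], max=5
Drop 4: Z rot2 at col 3 lands with bottom-row=5; cleared 0 line(s) (total 0); column heights now [3 3 1 7 7 6], max=7
Drop 5: J rot1 at col 0 lands with bottom-row=3; cleared 0 line(s) (total 0); column heights now [6 6 1 7 7 6], max=7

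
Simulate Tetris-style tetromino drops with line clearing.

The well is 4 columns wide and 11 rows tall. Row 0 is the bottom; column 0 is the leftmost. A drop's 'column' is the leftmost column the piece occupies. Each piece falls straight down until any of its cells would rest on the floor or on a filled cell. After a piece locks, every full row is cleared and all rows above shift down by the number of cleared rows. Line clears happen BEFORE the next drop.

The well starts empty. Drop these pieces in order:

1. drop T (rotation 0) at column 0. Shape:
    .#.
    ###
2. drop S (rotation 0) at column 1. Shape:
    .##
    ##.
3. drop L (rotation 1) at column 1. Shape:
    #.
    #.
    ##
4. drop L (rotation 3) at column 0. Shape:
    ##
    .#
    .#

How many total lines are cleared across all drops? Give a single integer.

Drop 1: T rot0 at col 0 lands with bottom-row=0; cleared 0 line(s) (total 0); column heights now [1 2 1 0], max=2
Drop 2: S rot0 at col 1 lands with bottom-row=2; cleared 0 line(s) (total 0); column heights now [1 3 4 4], max=4
Drop 3: L rot1 at col 1 lands with bottom-row=4; cleared 0 line(s) (total 0); column heights now [1 7 5 4], max=7
Drop 4: L rot3 at col 0 lands with bottom-row=7; cleared 0 line(s) (total 0); column heights now [10 10 5 4], max=10

Answer: 0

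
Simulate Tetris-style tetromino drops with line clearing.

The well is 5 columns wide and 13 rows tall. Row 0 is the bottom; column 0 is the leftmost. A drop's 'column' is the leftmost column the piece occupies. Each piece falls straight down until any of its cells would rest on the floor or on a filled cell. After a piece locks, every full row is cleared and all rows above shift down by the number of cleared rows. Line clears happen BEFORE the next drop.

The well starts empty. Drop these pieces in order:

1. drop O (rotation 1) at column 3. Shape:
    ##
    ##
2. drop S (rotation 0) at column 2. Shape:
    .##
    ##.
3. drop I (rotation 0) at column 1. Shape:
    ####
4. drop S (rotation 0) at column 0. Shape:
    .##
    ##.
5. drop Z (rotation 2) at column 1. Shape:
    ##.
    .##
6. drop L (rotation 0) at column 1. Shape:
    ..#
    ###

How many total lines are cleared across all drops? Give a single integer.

Answer: 0

Derivation:
Drop 1: O rot1 at col 3 lands with bottom-row=0; cleared 0 line(s) (total 0); column heights now [0 0 0 2 2], max=2
Drop 2: S rot0 at col 2 lands with bottom-row=2; cleared 0 line(s) (total 0); column heights now [0 0 3 4 4], max=4
Drop 3: I rot0 at col 1 lands with bottom-row=4; cleared 0 line(s) (total 0); column heights now [0 5 5 5 5], max=5
Drop 4: S rot0 at col 0 lands with bottom-row=5; cleared 0 line(s) (total 0); column heights now [6 7 7 5 5], max=7
Drop 5: Z rot2 at col 1 lands with bottom-row=7; cleared 0 line(s) (total 0); column heights now [6 9 9 8 5], max=9
Drop 6: L rot0 at col 1 lands with bottom-row=9; cleared 0 line(s) (total 0); column heights now [6 10 10 11 5], max=11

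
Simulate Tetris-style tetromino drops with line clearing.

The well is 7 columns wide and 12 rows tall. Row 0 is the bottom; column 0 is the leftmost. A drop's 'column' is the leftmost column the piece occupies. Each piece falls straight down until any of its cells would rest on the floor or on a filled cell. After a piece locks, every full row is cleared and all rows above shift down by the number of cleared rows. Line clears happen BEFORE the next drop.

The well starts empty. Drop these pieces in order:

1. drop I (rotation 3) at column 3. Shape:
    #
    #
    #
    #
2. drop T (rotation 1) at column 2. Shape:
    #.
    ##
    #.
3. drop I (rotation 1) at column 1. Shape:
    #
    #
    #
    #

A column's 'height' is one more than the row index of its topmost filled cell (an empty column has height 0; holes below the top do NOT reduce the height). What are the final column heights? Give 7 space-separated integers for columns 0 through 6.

Answer: 0 4 6 5 0 0 0

Derivation:
Drop 1: I rot3 at col 3 lands with bottom-row=0; cleared 0 line(s) (total 0); column heights now [0 0 0 4 0 0 0], max=4
Drop 2: T rot1 at col 2 lands with bottom-row=3; cleared 0 line(s) (total 0); column heights now [0 0 6 5 0 0 0], max=6
Drop 3: I rot1 at col 1 lands with bottom-row=0; cleared 0 line(s) (total 0); column heights now [0 4 6 5 0 0 0], max=6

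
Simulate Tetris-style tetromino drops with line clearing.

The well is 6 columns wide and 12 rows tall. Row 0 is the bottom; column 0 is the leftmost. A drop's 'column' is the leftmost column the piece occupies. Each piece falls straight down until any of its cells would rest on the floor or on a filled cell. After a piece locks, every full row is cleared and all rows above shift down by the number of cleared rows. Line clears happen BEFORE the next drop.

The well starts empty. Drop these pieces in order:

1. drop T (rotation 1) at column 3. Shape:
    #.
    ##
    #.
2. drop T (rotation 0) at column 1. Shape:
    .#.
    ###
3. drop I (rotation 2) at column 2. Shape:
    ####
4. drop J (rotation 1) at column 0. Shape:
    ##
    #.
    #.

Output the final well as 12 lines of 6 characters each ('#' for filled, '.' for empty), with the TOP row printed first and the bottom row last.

Answer: ......
......
......
......
......
......
..####
###...
####..
#..#..
...##.
...#..

Derivation:
Drop 1: T rot1 at col 3 lands with bottom-row=0; cleared 0 line(s) (total 0); column heights now [0 0 0 3 2 0], max=3
Drop 2: T rot0 at col 1 lands with bottom-row=3; cleared 0 line(s) (total 0); column heights now [0 4 5 4 2 0], max=5
Drop 3: I rot2 at col 2 lands with bottom-row=5; cleared 0 line(s) (total 0); column heights now [0 4 6 6 6 6], max=6
Drop 4: J rot1 at col 0 lands with bottom-row=2; cleared 0 line(s) (total 0); column heights now [5 5 6 6 6 6], max=6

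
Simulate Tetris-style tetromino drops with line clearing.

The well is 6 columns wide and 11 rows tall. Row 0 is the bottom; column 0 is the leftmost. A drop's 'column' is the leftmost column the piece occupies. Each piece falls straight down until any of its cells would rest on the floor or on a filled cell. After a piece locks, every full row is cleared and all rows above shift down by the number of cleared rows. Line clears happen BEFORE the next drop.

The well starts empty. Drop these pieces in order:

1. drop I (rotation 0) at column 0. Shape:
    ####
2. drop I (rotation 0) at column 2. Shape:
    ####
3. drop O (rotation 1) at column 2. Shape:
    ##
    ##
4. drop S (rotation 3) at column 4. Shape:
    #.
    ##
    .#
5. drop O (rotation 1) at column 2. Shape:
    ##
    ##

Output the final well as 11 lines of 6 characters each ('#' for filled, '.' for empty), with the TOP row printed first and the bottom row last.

Drop 1: I rot0 at col 0 lands with bottom-row=0; cleared 0 line(s) (total 0); column heights now [1 1 1 1 0 0], max=1
Drop 2: I rot0 at col 2 lands with bottom-row=1; cleared 0 line(s) (total 0); column heights now [1 1 2 2 2 2], max=2
Drop 3: O rot1 at col 2 lands with bottom-row=2; cleared 0 line(s) (total 0); column heights now [1 1 4 4 2 2], max=4
Drop 4: S rot3 at col 4 lands with bottom-row=2; cleared 0 line(s) (total 0); column heights now [1 1 4 4 5 4], max=5
Drop 5: O rot1 at col 2 lands with bottom-row=4; cleared 0 line(s) (total 0); column heights now [1 1 6 6 5 4], max=6

Answer: ......
......
......
......
......
..##..
..###.
..####
..##.#
..####
####..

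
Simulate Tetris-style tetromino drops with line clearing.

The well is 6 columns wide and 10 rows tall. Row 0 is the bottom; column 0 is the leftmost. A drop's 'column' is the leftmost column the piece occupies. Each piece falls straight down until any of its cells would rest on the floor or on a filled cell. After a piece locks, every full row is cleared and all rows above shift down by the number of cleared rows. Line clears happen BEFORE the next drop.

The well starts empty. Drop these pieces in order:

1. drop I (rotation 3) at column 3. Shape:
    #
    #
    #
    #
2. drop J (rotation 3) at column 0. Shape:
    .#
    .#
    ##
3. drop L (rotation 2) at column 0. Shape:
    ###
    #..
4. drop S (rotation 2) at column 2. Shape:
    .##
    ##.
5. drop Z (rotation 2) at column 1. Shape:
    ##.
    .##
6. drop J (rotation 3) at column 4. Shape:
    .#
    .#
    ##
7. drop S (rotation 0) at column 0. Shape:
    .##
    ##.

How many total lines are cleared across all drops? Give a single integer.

Answer: 0

Derivation:
Drop 1: I rot3 at col 3 lands with bottom-row=0; cleared 0 line(s) (total 0); column heights now [0 0 0 4 0 0], max=4
Drop 2: J rot3 at col 0 lands with bottom-row=0; cleared 0 line(s) (total 0); column heights now [1 3 0 4 0 0], max=4
Drop 3: L rot2 at col 0 lands with bottom-row=2; cleared 0 line(s) (total 0); column heights now [4 4 4 4 0 0], max=4
Drop 4: S rot2 at col 2 lands with bottom-row=4; cleared 0 line(s) (total 0); column heights now [4 4 5 6 6 0], max=6
Drop 5: Z rot2 at col 1 lands with bottom-row=6; cleared 0 line(s) (total 0); column heights now [4 8 8 7 6 0], max=8
Drop 6: J rot3 at col 4 lands with bottom-row=6; cleared 0 line(s) (total 0); column heights now [4 8 8 7 7 9], max=9
Drop 7: S rot0 at col 0 lands with bottom-row=8; cleared 0 line(s) (total 0); column heights now [9 10 10 7 7 9], max=10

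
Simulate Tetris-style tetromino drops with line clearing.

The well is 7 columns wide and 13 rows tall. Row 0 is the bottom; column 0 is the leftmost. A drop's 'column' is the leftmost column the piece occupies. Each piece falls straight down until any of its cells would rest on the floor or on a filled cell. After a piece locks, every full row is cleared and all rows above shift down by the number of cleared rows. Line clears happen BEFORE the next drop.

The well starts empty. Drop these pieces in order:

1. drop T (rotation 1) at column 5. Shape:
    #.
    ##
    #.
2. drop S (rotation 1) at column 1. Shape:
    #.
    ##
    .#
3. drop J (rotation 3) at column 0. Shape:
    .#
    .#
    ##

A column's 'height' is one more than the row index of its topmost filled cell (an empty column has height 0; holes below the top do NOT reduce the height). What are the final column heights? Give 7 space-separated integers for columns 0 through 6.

Answer: 4 6 2 0 0 3 2

Derivation:
Drop 1: T rot1 at col 5 lands with bottom-row=0; cleared 0 line(s) (total 0); column heights now [0 0 0 0 0 3 2], max=3
Drop 2: S rot1 at col 1 lands with bottom-row=0; cleared 0 line(s) (total 0); column heights now [0 3 2 0 0 3 2], max=3
Drop 3: J rot3 at col 0 lands with bottom-row=3; cleared 0 line(s) (total 0); column heights now [4 6 2 0 0 3 2], max=6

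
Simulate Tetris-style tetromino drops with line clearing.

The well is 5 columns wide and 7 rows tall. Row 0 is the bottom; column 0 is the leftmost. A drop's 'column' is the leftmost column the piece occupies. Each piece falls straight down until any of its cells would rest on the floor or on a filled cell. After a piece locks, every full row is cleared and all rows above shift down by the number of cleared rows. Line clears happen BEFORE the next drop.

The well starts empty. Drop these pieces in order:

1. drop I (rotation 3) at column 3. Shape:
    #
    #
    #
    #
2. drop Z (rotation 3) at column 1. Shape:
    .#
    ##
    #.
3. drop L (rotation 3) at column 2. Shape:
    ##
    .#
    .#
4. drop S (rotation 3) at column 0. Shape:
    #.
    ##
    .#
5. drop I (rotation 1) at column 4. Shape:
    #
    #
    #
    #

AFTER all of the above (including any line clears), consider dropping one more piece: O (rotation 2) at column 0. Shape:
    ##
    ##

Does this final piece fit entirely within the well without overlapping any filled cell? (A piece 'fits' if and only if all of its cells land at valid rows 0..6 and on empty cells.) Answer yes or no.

Drop 1: I rot3 at col 3 lands with bottom-row=0; cleared 0 line(s) (total 0); column heights now [0 0 0 4 0], max=4
Drop 2: Z rot3 at col 1 lands with bottom-row=0; cleared 0 line(s) (total 0); column heights now [0 2 3 4 0], max=4
Drop 3: L rot3 at col 2 lands with bottom-row=4; cleared 0 line(s) (total 0); column heights now [0 2 7 7 0], max=7
Drop 4: S rot3 at col 0 lands with bottom-row=2; cleared 0 line(s) (total 0); column heights now [5 4 7 7 0], max=7
Drop 5: I rot1 at col 4 lands with bottom-row=0; cleared 0 line(s) (total 0); column heights now [5 4 7 7 4], max=7
Test piece O rot2 at col 0 (width 2): heights before test = [5 4 7 7 4]; fits = True

Answer: yes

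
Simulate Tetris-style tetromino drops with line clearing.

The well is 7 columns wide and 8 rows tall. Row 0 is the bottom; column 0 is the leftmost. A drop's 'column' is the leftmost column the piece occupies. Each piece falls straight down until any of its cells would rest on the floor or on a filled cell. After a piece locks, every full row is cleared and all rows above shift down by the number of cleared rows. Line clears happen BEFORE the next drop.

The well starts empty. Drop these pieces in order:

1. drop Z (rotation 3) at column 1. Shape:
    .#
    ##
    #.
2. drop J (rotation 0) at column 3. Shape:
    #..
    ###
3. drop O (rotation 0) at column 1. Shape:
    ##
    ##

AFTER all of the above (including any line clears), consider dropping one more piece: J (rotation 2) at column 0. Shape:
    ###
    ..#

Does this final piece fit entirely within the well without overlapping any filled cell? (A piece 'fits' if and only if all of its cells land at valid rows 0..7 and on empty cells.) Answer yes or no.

Answer: yes

Derivation:
Drop 1: Z rot3 at col 1 lands with bottom-row=0; cleared 0 line(s) (total 0); column heights now [0 2 3 0 0 0 0], max=3
Drop 2: J rot0 at col 3 lands with bottom-row=0; cleared 0 line(s) (total 0); column heights now [0 2 3 2 1 1 0], max=3
Drop 3: O rot0 at col 1 lands with bottom-row=3; cleared 0 line(s) (total 0); column heights now [0 5 5 2 1 1 0], max=5
Test piece J rot2 at col 0 (width 3): heights before test = [0 5 5 2 1 1 0]; fits = True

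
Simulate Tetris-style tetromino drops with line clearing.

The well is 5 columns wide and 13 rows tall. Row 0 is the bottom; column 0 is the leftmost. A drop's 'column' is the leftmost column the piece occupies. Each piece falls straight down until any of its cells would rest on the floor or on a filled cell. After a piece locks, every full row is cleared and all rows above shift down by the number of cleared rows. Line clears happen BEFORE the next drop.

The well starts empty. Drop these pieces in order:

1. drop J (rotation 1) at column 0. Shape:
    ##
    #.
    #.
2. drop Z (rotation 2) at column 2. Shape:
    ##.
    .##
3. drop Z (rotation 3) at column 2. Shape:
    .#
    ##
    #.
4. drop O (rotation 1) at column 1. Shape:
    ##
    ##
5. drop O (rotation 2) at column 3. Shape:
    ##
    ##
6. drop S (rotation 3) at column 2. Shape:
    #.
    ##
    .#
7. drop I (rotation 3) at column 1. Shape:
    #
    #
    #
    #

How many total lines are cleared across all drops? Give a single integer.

Answer: 0

Derivation:
Drop 1: J rot1 at col 0 lands with bottom-row=0; cleared 0 line(s) (total 0); column heights now [3 3 0 0 0], max=3
Drop 2: Z rot2 at col 2 lands with bottom-row=0; cleared 0 line(s) (total 0); column heights now [3 3 2 2 1], max=3
Drop 3: Z rot3 at col 2 lands with bottom-row=2; cleared 0 line(s) (total 0); column heights now [3 3 4 5 1], max=5
Drop 4: O rot1 at col 1 lands with bottom-row=4; cleared 0 line(s) (total 0); column heights now [3 6 6 5 1], max=6
Drop 5: O rot2 at col 3 lands with bottom-row=5; cleared 0 line(s) (total 0); column heights now [3 6 6 7 7], max=7
Drop 6: S rot3 at col 2 lands with bottom-row=7; cleared 0 line(s) (total 0); column heights now [3 6 10 9 7], max=10
Drop 7: I rot3 at col 1 lands with bottom-row=6; cleared 0 line(s) (total 0); column heights now [3 10 10 9 7], max=10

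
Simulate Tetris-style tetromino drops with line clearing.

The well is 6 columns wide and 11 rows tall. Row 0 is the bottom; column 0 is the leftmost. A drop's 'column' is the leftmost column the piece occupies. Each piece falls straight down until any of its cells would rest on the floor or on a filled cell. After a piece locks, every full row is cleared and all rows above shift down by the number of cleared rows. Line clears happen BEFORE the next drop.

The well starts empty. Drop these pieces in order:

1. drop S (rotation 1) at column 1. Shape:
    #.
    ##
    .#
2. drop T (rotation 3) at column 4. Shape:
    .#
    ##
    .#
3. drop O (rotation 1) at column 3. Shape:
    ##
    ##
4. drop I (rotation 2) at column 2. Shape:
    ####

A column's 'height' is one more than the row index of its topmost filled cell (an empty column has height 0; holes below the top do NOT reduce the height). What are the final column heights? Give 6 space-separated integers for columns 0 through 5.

Drop 1: S rot1 at col 1 lands with bottom-row=0; cleared 0 line(s) (total 0); column heights now [0 3 2 0 0 0], max=3
Drop 2: T rot3 at col 4 lands with bottom-row=0; cleared 0 line(s) (total 0); column heights now [0 3 2 0 2 3], max=3
Drop 3: O rot1 at col 3 lands with bottom-row=2; cleared 0 line(s) (total 0); column heights now [0 3 2 4 4 3], max=4
Drop 4: I rot2 at col 2 lands with bottom-row=4; cleared 0 line(s) (total 0); column heights now [0 3 5 5 5 5], max=5

Answer: 0 3 5 5 5 5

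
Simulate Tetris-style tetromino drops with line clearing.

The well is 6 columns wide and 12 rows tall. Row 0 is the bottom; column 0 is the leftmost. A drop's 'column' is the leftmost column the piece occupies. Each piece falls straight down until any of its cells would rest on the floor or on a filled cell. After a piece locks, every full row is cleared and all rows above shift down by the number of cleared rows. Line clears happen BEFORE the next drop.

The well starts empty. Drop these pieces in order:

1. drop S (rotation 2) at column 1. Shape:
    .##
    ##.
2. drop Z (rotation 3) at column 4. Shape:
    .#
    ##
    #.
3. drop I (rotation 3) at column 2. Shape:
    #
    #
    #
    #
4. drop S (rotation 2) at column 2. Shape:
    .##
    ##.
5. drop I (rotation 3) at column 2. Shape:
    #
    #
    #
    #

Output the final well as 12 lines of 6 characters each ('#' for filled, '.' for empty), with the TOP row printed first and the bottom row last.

Drop 1: S rot2 at col 1 lands with bottom-row=0; cleared 0 line(s) (total 0); column heights now [0 1 2 2 0 0], max=2
Drop 2: Z rot3 at col 4 lands with bottom-row=0; cleared 0 line(s) (total 0); column heights now [0 1 2 2 2 3], max=3
Drop 3: I rot3 at col 2 lands with bottom-row=2; cleared 0 line(s) (total 0); column heights now [0 1 6 2 2 3], max=6
Drop 4: S rot2 at col 2 lands with bottom-row=6; cleared 0 line(s) (total 0); column heights now [0 1 7 8 8 3], max=8
Drop 5: I rot3 at col 2 lands with bottom-row=7; cleared 0 line(s) (total 0); column heights now [0 1 11 8 8 3], max=11

Answer: ......
..#...
..#...
..#...
..###.
..##..
..#...
..#...
..#...
..#..#
..####
.##.#.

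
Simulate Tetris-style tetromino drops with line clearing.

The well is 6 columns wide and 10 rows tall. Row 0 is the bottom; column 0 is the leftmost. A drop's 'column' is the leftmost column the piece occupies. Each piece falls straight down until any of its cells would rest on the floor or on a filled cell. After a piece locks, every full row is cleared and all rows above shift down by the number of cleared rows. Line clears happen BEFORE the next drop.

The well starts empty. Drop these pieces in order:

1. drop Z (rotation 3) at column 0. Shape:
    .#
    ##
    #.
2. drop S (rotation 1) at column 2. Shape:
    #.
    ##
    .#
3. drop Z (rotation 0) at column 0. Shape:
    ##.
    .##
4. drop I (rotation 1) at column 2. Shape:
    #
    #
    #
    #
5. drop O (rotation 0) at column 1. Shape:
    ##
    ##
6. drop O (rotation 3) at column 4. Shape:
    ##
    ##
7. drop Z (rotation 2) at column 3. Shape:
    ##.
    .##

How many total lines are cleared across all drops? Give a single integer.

Drop 1: Z rot3 at col 0 lands with bottom-row=0; cleared 0 line(s) (total 0); column heights now [2 3 0 0 0 0], max=3
Drop 2: S rot1 at col 2 lands with bottom-row=0; cleared 0 line(s) (total 0); column heights now [2 3 3 2 0 0], max=3
Drop 3: Z rot0 at col 0 lands with bottom-row=3; cleared 0 line(s) (total 0); column heights now [5 5 4 2 0 0], max=5
Drop 4: I rot1 at col 2 lands with bottom-row=4; cleared 0 line(s) (total 0); column heights now [5 5 8 2 0 0], max=8
Drop 5: O rot0 at col 1 lands with bottom-row=8; cleared 0 line(s) (total 0); column heights now [5 10 10 2 0 0], max=10
Drop 6: O rot3 at col 4 lands with bottom-row=0; cleared 1 line(s) (total 1); column heights now [4 9 9 1 1 1], max=9
Drop 7: Z rot2 at col 3 lands with bottom-row=1; cleared 0 line(s) (total 1); column heights now [4 9 9 3 3 2], max=9

Answer: 1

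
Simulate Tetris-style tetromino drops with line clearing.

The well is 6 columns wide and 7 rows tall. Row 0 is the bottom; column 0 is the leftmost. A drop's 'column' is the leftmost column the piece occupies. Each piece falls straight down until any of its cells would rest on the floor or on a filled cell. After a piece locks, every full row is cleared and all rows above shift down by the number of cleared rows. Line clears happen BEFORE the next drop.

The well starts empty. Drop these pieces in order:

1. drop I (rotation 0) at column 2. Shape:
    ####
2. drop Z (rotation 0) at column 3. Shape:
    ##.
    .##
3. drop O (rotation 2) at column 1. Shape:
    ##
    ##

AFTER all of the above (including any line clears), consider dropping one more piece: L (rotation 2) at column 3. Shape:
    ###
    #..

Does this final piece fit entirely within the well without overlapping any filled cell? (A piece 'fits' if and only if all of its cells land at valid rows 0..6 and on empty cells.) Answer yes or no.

Answer: yes

Derivation:
Drop 1: I rot0 at col 2 lands with bottom-row=0; cleared 0 line(s) (total 0); column heights now [0 0 1 1 1 1], max=1
Drop 2: Z rot0 at col 3 lands with bottom-row=1; cleared 0 line(s) (total 0); column heights now [0 0 1 3 3 2], max=3
Drop 3: O rot2 at col 1 lands with bottom-row=1; cleared 0 line(s) (total 0); column heights now [0 3 3 3 3 2], max=3
Test piece L rot2 at col 3 (width 3): heights before test = [0 3 3 3 3 2]; fits = True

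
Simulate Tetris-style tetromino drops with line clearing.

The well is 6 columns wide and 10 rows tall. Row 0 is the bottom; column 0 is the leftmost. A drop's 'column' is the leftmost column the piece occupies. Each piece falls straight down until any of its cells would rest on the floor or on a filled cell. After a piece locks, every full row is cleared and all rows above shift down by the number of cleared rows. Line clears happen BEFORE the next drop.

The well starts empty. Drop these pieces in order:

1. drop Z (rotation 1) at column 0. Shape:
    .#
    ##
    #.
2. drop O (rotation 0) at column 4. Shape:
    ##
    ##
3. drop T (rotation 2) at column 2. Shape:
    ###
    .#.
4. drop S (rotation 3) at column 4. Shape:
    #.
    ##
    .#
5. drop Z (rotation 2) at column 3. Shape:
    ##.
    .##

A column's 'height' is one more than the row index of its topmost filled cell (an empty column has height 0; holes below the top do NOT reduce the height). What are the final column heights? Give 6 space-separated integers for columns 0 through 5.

Answer: 2 3 3 7 7 6

Derivation:
Drop 1: Z rot1 at col 0 lands with bottom-row=0; cleared 0 line(s) (total 0); column heights now [2 3 0 0 0 0], max=3
Drop 2: O rot0 at col 4 lands with bottom-row=0; cleared 0 line(s) (total 0); column heights now [2 3 0 0 2 2], max=3
Drop 3: T rot2 at col 2 lands with bottom-row=1; cleared 0 line(s) (total 0); column heights now [2 3 3 3 3 2], max=3
Drop 4: S rot3 at col 4 lands with bottom-row=2; cleared 0 line(s) (total 0); column heights now [2 3 3 3 5 4], max=5
Drop 5: Z rot2 at col 3 lands with bottom-row=5; cleared 0 line(s) (total 0); column heights now [2 3 3 7 7 6], max=7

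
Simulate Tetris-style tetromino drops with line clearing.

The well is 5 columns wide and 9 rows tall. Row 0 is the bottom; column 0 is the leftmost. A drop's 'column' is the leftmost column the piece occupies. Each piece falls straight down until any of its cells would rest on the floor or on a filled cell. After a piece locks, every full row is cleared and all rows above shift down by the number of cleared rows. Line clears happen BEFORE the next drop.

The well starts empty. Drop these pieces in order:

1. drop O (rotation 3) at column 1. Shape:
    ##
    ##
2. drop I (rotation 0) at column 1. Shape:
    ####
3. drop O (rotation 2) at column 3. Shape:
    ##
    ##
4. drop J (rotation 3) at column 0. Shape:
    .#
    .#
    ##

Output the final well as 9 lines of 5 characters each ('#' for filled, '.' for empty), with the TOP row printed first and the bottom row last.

Drop 1: O rot3 at col 1 lands with bottom-row=0; cleared 0 line(s) (total 0); column heights now [0 2 2 0 0], max=2
Drop 2: I rot0 at col 1 lands with bottom-row=2; cleared 0 line(s) (total 0); column heights now [0 3 3 3 3], max=3
Drop 3: O rot2 at col 3 lands with bottom-row=3; cleared 0 line(s) (total 0); column heights now [0 3 3 5 5], max=5
Drop 4: J rot3 at col 0 lands with bottom-row=3; cleared 0 line(s) (total 0); column heights now [4 6 3 5 5], max=6

Answer: .....
.....
.....
.#...
.#.##
##.##
.####
.##..
.##..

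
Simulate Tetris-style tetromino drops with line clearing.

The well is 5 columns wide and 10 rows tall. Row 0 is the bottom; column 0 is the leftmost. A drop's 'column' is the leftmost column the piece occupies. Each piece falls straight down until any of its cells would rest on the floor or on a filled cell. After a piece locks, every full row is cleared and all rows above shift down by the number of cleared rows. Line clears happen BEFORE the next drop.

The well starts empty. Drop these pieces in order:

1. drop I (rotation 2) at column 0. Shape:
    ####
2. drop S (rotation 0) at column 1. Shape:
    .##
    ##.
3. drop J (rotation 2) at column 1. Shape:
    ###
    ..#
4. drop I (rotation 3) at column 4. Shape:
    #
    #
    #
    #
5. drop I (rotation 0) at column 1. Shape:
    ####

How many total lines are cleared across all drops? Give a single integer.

Answer: 1

Derivation:
Drop 1: I rot2 at col 0 lands with bottom-row=0; cleared 0 line(s) (total 0); column heights now [1 1 1 1 0], max=1
Drop 2: S rot0 at col 1 lands with bottom-row=1; cleared 0 line(s) (total 0); column heights now [1 2 3 3 0], max=3
Drop 3: J rot2 at col 1 lands with bottom-row=3; cleared 0 line(s) (total 0); column heights now [1 5 5 5 0], max=5
Drop 4: I rot3 at col 4 lands with bottom-row=0; cleared 1 line(s) (total 1); column heights now [0 4 4 4 3], max=4
Drop 5: I rot0 at col 1 lands with bottom-row=4; cleared 0 line(s) (total 1); column heights now [0 5 5 5 5], max=5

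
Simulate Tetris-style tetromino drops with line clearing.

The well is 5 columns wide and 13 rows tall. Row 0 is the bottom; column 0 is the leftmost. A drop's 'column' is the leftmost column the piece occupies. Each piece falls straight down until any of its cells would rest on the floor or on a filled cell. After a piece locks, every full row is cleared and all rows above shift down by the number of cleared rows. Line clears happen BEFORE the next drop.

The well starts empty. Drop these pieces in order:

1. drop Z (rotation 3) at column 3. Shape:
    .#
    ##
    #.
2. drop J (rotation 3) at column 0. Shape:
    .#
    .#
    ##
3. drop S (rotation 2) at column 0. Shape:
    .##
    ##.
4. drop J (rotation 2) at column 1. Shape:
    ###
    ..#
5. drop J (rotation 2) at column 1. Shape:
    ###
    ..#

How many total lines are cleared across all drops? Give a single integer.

Drop 1: Z rot3 at col 3 lands with bottom-row=0; cleared 0 line(s) (total 0); column heights now [0 0 0 2 3], max=3
Drop 2: J rot3 at col 0 lands with bottom-row=0; cleared 0 line(s) (total 0); column heights now [1 3 0 2 3], max=3
Drop 3: S rot2 at col 0 lands with bottom-row=3; cleared 0 line(s) (total 0); column heights now [4 5 5 2 3], max=5
Drop 4: J rot2 at col 1 lands with bottom-row=4; cleared 0 line(s) (total 0); column heights now [4 6 6 6 3], max=6
Drop 5: J rot2 at col 1 lands with bottom-row=6; cleared 0 line(s) (total 0); column heights now [4 8 8 8 3], max=8

Answer: 0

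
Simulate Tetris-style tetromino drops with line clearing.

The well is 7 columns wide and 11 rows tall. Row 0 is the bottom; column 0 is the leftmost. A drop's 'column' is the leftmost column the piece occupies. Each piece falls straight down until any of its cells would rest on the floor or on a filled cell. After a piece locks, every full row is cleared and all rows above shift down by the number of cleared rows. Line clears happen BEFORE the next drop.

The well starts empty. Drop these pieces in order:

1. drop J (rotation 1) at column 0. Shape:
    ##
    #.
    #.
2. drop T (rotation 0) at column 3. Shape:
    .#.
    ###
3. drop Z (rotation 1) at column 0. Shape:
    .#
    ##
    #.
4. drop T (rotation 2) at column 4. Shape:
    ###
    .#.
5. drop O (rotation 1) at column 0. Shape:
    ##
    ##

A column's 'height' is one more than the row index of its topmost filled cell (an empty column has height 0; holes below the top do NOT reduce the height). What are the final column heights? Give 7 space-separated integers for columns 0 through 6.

Drop 1: J rot1 at col 0 lands with bottom-row=0; cleared 0 line(s) (total 0); column heights now [3 3 0 0 0 0 0], max=3
Drop 2: T rot0 at col 3 lands with bottom-row=0; cleared 0 line(s) (total 0); column heights now [3 3 0 1 2 1 0], max=3
Drop 3: Z rot1 at col 0 lands with bottom-row=3; cleared 0 line(s) (total 0); column heights now [5 6 0 1 2 1 0], max=6
Drop 4: T rot2 at col 4 lands with bottom-row=1; cleared 0 line(s) (total 0); column heights now [5 6 0 1 3 3 3], max=6
Drop 5: O rot1 at col 0 lands with bottom-row=6; cleared 0 line(s) (total 0); column heights now [8 8 0 1 3 3 3], max=8

Answer: 8 8 0 1 3 3 3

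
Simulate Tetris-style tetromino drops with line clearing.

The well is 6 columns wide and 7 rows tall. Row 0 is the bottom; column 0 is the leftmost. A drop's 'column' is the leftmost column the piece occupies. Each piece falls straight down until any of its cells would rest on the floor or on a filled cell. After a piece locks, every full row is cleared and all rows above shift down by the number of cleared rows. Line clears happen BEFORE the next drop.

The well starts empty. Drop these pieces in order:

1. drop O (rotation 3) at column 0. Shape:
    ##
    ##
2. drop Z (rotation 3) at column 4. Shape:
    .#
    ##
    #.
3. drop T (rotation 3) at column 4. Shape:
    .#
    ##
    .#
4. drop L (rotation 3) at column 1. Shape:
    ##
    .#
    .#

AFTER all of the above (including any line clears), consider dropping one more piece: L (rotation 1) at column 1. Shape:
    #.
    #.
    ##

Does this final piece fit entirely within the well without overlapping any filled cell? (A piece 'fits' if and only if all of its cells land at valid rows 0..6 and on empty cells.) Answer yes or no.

Answer: yes

Derivation:
Drop 1: O rot3 at col 0 lands with bottom-row=0; cleared 0 line(s) (total 0); column heights now [2 2 0 0 0 0], max=2
Drop 2: Z rot3 at col 4 lands with bottom-row=0; cleared 0 line(s) (total 0); column heights now [2 2 0 0 2 3], max=3
Drop 3: T rot3 at col 4 lands with bottom-row=3; cleared 0 line(s) (total 0); column heights now [2 2 0 0 5 6], max=6
Drop 4: L rot3 at col 1 lands with bottom-row=0; cleared 0 line(s) (total 0); column heights now [2 3 3 0 5 6], max=6
Test piece L rot1 at col 1 (width 2): heights before test = [2 3 3 0 5 6]; fits = True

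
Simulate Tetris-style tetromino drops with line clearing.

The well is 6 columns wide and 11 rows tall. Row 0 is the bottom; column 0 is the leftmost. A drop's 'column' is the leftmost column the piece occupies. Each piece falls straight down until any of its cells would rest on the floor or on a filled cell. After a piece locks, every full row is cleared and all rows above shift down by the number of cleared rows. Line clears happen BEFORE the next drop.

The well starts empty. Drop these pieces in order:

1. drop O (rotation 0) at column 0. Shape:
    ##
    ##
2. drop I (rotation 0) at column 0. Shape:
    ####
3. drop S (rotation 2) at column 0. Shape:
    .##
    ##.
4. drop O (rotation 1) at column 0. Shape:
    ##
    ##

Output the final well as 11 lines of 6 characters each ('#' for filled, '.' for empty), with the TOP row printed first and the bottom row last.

Answer: ......
......
......
......
##....
##....
.##...
##....
####..
##....
##....

Derivation:
Drop 1: O rot0 at col 0 lands with bottom-row=0; cleared 0 line(s) (total 0); column heights now [2 2 0 0 0 0], max=2
Drop 2: I rot0 at col 0 lands with bottom-row=2; cleared 0 line(s) (total 0); column heights now [3 3 3 3 0 0], max=3
Drop 3: S rot2 at col 0 lands with bottom-row=3; cleared 0 line(s) (total 0); column heights now [4 5 5 3 0 0], max=5
Drop 4: O rot1 at col 0 lands with bottom-row=5; cleared 0 line(s) (total 0); column heights now [7 7 5 3 0 0], max=7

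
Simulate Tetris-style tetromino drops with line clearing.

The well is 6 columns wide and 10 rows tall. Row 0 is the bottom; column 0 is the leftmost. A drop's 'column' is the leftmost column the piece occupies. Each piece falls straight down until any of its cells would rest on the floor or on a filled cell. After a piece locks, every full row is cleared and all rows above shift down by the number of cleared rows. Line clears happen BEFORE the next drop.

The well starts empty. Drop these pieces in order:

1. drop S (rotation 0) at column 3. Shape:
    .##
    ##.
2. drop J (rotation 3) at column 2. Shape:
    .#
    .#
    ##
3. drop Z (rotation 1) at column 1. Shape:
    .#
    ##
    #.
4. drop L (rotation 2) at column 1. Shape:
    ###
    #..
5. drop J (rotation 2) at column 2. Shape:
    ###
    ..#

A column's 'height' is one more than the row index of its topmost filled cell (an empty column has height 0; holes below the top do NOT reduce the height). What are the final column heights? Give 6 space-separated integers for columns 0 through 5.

Answer: 0 5 6 6 6 2

Derivation:
Drop 1: S rot0 at col 3 lands with bottom-row=0; cleared 0 line(s) (total 0); column heights now [0 0 0 1 2 2], max=2
Drop 2: J rot3 at col 2 lands with bottom-row=1; cleared 0 line(s) (total 0); column heights now [0 0 2 4 2 2], max=4
Drop 3: Z rot1 at col 1 lands with bottom-row=1; cleared 0 line(s) (total 0); column heights now [0 3 4 4 2 2], max=4
Drop 4: L rot2 at col 1 lands with bottom-row=3; cleared 0 line(s) (total 0); column heights now [0 5 5 5 2 2], max=5
Drop 5: J rot2 at col 2 lands with bottom-row=4; cleared 0 line(s) (total 0); column heights now [0 5 6 6 6 2], max=6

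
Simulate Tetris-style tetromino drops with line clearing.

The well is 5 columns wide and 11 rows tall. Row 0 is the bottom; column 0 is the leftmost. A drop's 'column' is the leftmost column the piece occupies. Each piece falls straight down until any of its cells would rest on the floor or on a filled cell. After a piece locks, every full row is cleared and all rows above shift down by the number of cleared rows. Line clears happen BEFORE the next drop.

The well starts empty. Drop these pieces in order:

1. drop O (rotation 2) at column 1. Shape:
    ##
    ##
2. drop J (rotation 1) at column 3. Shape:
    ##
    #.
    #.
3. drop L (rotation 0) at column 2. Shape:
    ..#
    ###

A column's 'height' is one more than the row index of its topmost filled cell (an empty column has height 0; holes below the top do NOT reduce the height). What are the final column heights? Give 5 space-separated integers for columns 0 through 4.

Drop 1: O rot2 at col 1 lands with bottom-row=0; cleared 0 line(s) (total 0); column heights now [0 2 2 0 0], max=2
Drop 2: J rot1 at col 3 lands with bottom-row=0; cleared 0 line(s) (total 0); column heights now [0 2 2 3 3], max=3
Drop 3: L rot0 at col 2 lands with bottom-row=3; cleared 0 line(s) (total 0); column heights now [0 2 4 4 5], max=5

Answer: 0 2 4 4 5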